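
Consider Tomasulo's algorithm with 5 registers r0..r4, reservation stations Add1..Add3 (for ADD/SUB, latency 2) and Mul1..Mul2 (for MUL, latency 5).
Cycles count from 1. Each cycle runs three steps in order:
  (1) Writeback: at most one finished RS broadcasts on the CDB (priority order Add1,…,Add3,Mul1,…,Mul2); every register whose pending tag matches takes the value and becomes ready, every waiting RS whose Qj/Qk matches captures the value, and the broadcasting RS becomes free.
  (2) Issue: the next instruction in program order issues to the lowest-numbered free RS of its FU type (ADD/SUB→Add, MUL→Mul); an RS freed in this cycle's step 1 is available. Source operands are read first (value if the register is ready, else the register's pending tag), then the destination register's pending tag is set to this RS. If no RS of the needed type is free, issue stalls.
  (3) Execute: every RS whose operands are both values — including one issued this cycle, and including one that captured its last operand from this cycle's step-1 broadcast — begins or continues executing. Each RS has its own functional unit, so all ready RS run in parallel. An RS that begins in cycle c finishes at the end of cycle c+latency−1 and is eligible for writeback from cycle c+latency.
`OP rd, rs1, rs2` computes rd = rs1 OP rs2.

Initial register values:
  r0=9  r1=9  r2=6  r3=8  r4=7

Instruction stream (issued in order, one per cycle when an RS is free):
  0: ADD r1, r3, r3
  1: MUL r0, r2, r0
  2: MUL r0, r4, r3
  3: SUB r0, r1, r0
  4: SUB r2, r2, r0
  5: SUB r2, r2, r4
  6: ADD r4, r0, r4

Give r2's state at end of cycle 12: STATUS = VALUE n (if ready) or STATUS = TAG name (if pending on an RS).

STATUS = TAG Add3

c1: issue ADD r1<-Add1 | r0:9,r1:Add1,r2:6,r3:8,r4:7
c2: issue MUL r0<-Mul1 | r0:Mul1,r1:Add1,r2:6,r3:8,r4:7
c3: CDB Add1=16; issue MUL r0<-Mul2 | r0:Mul2,r1:16,r2:6,r3:8,r4:7
c4: issue SUB r0<-Add1 | r0:Add1,r1:16,r2:6,r3:8,r4:7
c5: issue SUB r2<-Add2 | r0:Add1,r1:16,r2:Add2,r3:8,r4:7
c6: issue SUB r2<-Add3 | r0:Add1,r1:16,r2:Add3,r3:8,r4:7
c7: CDB Mul1=54; stall | r0:Add1,r1:16,r2:Add3,r3:8,r4:7
c8: CDB Mul2=56; stall | r0:Add1,r1:16,r2:Add3,r3:8,r4:7
c9: stall | r0:Add1,r1:16,r2:Add3,r3:8,r4:7
c10: CDB Add1=-40; issue ADD r4<-Add1 | r0:-40,r1:16,r2:Add3,r3:8,r4:Add1
c11: - | r0:-40,r1:16,r2:Add3,r3:8,r4:Add1
c12: CDB Add1=-33 | r0:-40,r1:16,r2:Add3,r3:8,r4:-33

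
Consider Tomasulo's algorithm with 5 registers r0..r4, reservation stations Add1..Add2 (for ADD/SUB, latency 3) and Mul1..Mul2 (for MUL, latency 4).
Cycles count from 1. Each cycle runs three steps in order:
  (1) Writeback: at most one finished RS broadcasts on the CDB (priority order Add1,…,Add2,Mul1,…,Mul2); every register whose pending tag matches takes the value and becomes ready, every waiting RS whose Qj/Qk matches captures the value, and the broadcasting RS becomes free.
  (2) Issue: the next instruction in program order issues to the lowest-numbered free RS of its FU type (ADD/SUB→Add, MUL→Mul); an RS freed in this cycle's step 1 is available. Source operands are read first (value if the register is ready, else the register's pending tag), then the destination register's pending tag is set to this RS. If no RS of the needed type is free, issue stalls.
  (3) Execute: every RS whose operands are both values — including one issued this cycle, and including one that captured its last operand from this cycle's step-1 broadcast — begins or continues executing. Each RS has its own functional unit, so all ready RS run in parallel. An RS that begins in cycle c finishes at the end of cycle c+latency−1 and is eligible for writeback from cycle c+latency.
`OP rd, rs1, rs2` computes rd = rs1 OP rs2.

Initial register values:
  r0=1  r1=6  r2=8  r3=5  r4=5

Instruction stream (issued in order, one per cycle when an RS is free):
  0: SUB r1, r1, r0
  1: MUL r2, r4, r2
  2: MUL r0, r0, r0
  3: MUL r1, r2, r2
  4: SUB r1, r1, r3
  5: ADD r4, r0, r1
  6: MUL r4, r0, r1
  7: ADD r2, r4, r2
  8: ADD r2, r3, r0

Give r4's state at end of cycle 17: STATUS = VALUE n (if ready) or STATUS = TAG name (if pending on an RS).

STATUS = VALUE 1595

cycle 1: issue SUB r1<-Add1 // r0:1,r1:Add1,r2:8,r3:5,r4:5
cycle 2: issue MUL r2<-Mul1 // r0:1,r1:Add1,r2:Mul1,r3:5,r4:5
cycle 3: issue MUL r0<-Mul2 // r0:Mul2,r1:Add1,r2:Mul1,r3:5,r4:5
cycle 4: CDB Add1=5; stall // r0:Mul2,r1:5,r2:Mul1,r3:5,r4:5
cycle 5: stall // r0:Mul2,r1:5,r2:Mul1,r3:5,r4:5
cycle 6: CDB Mul1=40; issue MUL r1<-Mul1 // r0:Mul2,r1:Mul1,r2:40,r3:5,r4:5
cycle 7: CDB Mul2=1; issue SUB r1<-Add1 // r0:1,r1:Add1,r2:40,r3:5,r4:5
cycle 8: issue ADD r4<-Add2 // r0:1,r1:Add1,r2:40,r3:5,r4:Add2
cycle 9: issue MUL r4<-Mul2 // r0:1,r1:Add1,r2:40,r3:5,r4:Mul2
cycle 10: CDB Mul1=1600; stall // r0:1,r1:Add1,r2:40,r3:5,r4:Mul2
cycle 11: stall // r0:1,r1:Add1,r2:40,r3:5,r4:Mul2
cycle 12: stall // r0:1,r1:Add1,r2:40,r3:5,r4:Mul2
cycle 13: CDB Add1=1595; issue ADD r2<-Add1 // r0:1,r1:1595,r2:Add1,r3:5,r4:Mul2
cycle 14: stall // r0:1,r1:1595,r2:Add1,r3:5,r4:Mul2
cycle 15: stall // r0:1,r1:1595,r2:Add1,r3:5,r4:Mul2
cycle 16: CDB Add2=1596; issue ADD r2<-Add2 // r0:1,r1:1595,r2:Add2,r3:5,r4:Mul2
cycle 17: CDB Mul2=1595 // r0:1,r1:1595,r2:Add2,r3:5,r4:1595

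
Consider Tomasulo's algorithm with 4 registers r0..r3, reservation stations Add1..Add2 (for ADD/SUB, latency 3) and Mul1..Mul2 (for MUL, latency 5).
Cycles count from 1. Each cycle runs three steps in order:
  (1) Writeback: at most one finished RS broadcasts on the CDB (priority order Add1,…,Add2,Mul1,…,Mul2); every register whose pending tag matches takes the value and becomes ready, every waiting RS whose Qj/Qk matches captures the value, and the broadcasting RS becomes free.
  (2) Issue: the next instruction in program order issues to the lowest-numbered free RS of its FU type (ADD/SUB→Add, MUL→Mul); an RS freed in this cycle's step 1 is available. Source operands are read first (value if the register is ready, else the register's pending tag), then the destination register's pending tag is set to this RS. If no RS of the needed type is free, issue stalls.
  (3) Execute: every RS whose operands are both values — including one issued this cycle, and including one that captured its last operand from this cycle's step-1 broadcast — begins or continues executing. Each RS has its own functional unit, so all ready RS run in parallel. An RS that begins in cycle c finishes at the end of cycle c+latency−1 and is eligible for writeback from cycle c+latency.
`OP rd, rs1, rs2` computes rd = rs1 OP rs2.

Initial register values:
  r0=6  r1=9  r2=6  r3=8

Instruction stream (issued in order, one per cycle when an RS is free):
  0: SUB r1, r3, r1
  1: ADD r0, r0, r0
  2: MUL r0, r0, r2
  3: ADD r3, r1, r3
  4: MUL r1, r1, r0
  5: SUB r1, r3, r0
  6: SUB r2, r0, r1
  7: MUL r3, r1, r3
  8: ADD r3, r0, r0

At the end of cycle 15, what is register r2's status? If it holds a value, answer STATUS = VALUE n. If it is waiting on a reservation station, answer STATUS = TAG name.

STATUS = TAG Add1

cycle 1: issue SUB r1<-Add1 // r0:6,r1:Add1,r2:6,r3:8
cycle 2: issue ADD r0<-Add2 // r0:Add2,r1:Add1,r2:6,r3:8
cycle 3: issue MUL r0<-Mul1 // r0:Mul1,r1:Add1,r2:6,r3:8
cycle 4: CDB Add1=-1; issue ADD r3<-Add1 // r0:Mul1,r1:-1,r2:6,r3:Add1
cycle 5: CDB Add2=12; issue MUL r1<-Mul2 // r0:Mul1,r1:Mul2,r2:6,r3:Add1
cycle 6: issue SUB r1<-Add2 // r0:Mul1,r1:Add2,r2:6,r3:Add1
cycle 7: CDB Add1=7; issue SUB r2<-Add1 // r0:Mul1,r1:Add2,r2:Add1,r3:7
cycle 8: stall // r0:Mul1,r1:Add2,r2:Add1,r3:7
cycle 9: stall // r0:Mul1,r1:Add2,r2:Add1,r3:7
cycle 10: CDB Mul1=72; issue MUL r3<-Mul1 // r0:72,r1:Add2,r2:Add1,r3:Mul1
cycle 11: stall // r0:72,r1:Add2,r2:Add1,r3:Mul1
cycle 12: stall // r0:72,r1:Add2,r2:Add1,r3:Mul1
cycle 13: CDB Add2=-65; issue ADD r3<-Add2 // r0:72,r1:-65,r2:Add1,r3:Add2
cycle 14: - // r0:72,r1:-65,r2:Add1,r3:Add2
cycle 15: CDB Mul2=-72 // r0:72,r1:-65,r2:Add1,r3:Add2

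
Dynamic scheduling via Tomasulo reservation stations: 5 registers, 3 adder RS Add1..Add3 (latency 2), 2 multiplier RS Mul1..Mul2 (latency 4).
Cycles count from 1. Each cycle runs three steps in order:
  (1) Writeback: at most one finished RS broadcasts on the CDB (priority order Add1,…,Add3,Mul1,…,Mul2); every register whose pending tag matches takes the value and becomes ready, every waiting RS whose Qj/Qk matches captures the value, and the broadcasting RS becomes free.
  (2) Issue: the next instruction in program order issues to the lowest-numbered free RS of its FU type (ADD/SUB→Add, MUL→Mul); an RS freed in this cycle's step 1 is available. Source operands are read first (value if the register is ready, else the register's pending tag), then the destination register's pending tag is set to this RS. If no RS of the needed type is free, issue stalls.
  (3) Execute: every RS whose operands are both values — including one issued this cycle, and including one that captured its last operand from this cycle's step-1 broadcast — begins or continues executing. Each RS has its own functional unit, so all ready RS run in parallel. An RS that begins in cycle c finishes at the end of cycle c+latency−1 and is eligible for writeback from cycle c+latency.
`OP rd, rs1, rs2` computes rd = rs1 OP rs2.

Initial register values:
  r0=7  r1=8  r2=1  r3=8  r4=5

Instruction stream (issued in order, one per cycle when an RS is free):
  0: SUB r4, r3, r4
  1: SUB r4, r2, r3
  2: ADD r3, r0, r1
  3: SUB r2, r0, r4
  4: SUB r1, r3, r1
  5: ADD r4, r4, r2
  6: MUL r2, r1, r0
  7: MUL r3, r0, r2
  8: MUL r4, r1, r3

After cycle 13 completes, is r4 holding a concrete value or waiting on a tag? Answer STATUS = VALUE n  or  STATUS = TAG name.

STATUS = TAG Mul1

c1: issue SUB r4<-Add1 | r0:7,r1:8,r2:1,r3:8,r4:Add1
c2: issue SUB r4<-Add2 | r0:7,r1:8,r2:1,r3:8,r4:Add2
c3: CDB Add1=3; issue ADD r3<-Add1 | r0:7,r1:8,r2:1,r3:Add1,r4:Add2
c4: CDB Add2=-7; issue SUB r2<-Add2 | r0:7,r1:8,r2:Add2,r3:Add1,r4:-7
c5: CDB Add1=15; issue SUB r1<-Add1 | r0:7,r1:Add1,r2:Add2,r3:15,r4:-7
c6: CDB Add2=14; issue ADD r4<-Add2 | r0:7,r1:Add1,r2:14,r3:15,r4:Add2
c7: CDB Add1=7; issue MUL r2<-Mul1 | r0:7,r1:7,r2:Mul1,r3:15,r4:Add2
c8: CDB Add2=7; issue MUL r3<-Mul2 | r0:7,r1:7,r2:Mul1,r3:Mul2,r4:7
c9: stall | r0:7,r1:7,r2:Mul1,r3:Mul2,r4:7
c10: stall | r0:7,r1:7,r2:Mul1,r3:Mul2,r4:7
c11: CDB Mul1=49; issue MUL r4<-Mul1 | r0:7,r1:7,r2:49,r3:Mul2,r4:Mul1
c12: - | r0:7,r1:7,r2:49,r3:Mul2,r4:Mul1
c13: - | r0:7,r1:7,r2:49,r3:Mul2,r4:Mul1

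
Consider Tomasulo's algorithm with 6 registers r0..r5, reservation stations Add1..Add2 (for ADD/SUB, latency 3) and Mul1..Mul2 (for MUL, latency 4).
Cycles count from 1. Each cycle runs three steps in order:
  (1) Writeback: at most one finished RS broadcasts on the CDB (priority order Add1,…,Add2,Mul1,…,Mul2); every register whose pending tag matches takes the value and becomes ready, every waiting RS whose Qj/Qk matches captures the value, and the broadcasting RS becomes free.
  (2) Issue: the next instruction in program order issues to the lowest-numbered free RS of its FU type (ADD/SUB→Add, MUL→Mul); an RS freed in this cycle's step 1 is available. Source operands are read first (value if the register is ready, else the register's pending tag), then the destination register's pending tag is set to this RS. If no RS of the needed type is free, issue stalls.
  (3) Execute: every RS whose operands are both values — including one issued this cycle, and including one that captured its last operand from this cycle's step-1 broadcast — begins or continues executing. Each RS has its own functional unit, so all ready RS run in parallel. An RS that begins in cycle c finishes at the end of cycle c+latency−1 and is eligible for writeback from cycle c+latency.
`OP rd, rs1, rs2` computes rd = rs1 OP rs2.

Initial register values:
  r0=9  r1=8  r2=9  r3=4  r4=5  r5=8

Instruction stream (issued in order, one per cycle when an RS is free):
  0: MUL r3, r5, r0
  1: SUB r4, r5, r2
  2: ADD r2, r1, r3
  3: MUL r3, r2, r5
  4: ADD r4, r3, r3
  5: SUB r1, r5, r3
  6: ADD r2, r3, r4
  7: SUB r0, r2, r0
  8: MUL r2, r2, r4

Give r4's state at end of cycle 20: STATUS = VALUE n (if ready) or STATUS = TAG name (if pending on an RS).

cycle 1: issue MUL r3<-Mul1 // r0:9,r1:8,r2:9,r3:Mul1,r4:5,r5:8
cycle 2: issue SUB r4<-Add1 // r0:9,r1:8,r2:9,r3:Mul1,r4:Add1,r5:8
cycle 3: issue ADD r2<-Add2 // r0:9,r1:8,r2:Add2,r3:Mul1,r4:Add1,r5:8
cycle 4: issue MUL r3<-Mul2 // r0:9,r1:8,r2:Add2,r3:Mul2,r4:Add1,r5:8
cycle 5: CDB Add1=-1; issue ADD r4<-Add1 // r0:9,r1:8,r2:Add2,r3:Mul2,r4:Add1,r5:8
cycle 6: CDB Mul1=72; stall // r0:9,r1:8,r2:Add2,r3:Mul2,r4:Add1,r5:8
cycle 7: stall // r0:9,r1:8,r2:Add2,r3:Mul2,r4:Add1,r5:8
cycle 8: stall // r0:9,r1:8,r2:Add2,r3:Mul2,r4:Add1,r5:8
cycle 9: CDB Add2=80; issue SUB r1<-Add2 // r0:9,r1:Add2,r2:80,r3:Mul2,r4:Add1,r5:8
cycle 10: stall // r0:9,r1:Add2,r2:80,r3:Mul2,r4:Add1,r5:8
cycle 11: stall // r0:9,r1:Add2,r2:80,r3:Mul2,r4:Add1,r5:8
cycle 12: stall // r0:9,r1:Add2,r2:80,r3:Mul2,r4:Add1,r5:8
cycle 13: CDB Mul2=640; stall // r0:9,r1:Add2,r2:80,r3:640,r4:Add1,r5:8
cycle 14: stall // r0:9,r1:Add2,r2:80,r3:640,r4:Add1,r5:8
cycle 15: stall // r0:9,r1:Add2,r2:80,r3:640,r4:Add1,r5:8
cycle 16: CDB Add1=1280; issue ADD r2<-Add1 // r0:9,r1:Add2,r2:Add1,r3:640,r4:1280,r5:8
cycle 17: CDB Add2=-632; issue SUB r0<-Add2 // r0:Add2,r1:-632,r2:Add1,r3:640,r4:1280,r5:8
cycle 18: issue MUL r2<-Mul1 // r0:Add2,r1:-632,r2:Mul1,r3:640,r4:1280,r5:8
cycle 19: CDB Add1=1920 // r0:Add2,r1:-632,r2:Mul1,r3:640,r4:1280,r5:8
cycle 20: - // r0:Add2,r1:-632,r2:Mul1,r3:640,r4:1280,r5:8

STATUS = VALUE 1280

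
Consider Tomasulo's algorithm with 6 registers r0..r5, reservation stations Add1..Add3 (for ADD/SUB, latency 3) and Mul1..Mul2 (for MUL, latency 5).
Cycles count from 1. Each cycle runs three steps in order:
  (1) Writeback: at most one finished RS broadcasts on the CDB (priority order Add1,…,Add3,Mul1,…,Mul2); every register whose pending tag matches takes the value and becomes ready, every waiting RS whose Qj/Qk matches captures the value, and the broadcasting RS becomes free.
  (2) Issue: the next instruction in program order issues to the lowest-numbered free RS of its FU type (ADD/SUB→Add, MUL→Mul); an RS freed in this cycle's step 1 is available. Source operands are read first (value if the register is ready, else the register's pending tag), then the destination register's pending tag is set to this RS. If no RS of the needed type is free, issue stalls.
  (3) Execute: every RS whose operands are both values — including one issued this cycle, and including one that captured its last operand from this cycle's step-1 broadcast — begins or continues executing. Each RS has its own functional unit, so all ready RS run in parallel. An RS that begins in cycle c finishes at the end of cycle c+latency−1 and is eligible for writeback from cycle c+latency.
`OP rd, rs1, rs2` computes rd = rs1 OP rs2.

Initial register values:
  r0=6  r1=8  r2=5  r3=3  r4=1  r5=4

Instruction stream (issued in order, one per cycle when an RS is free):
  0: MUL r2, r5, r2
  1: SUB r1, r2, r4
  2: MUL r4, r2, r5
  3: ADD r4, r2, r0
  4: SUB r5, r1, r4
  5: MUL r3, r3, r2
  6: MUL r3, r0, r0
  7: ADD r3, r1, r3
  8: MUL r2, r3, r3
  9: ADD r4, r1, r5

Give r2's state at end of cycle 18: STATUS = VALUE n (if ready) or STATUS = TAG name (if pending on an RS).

cycle 1: issue MUL r2<-Mul1 // r0:6,r1:8,r2:Mul1,r3:3,r4:1,r5:4
cycle 2: issue SUB r1<-Add1 // r0:6,r1:Add1,r2:Mul1,r3:3,r4:1,r5:4
cycle 3: issue MUL r4<-Mul2 // r0:6,r1:Add1,r2:Mul1,r3:3,r4:Mul2,r5:4
cycle 4: issue ADD r4<-Add2 // r0:6,r1:Add1,r2:Mul1,r3:3,r4:Add2,r5:4
cycle 5: issue SUB r5<-Add3 // r0:6,r1:Add1,r2:Mul1,r3:3,r4:Add2,r5:Add3
cycle 6: CDB Mul1=20; issue MUL r3<-Mul1 // r0:6,r1:Add1,r2:20,r3:Mul1,r4:Add2,r5:Add3
cycle 7: stall // r0:6,r1:Add1,r2:20,r3:Mul1,r4:Add2,r5:Add3
cycle 8: stall // r0:6,r1:Add1,r2:20,r3:Mul1,r4:Add2,r5:Add3
cycle 9: CDB Add1=19; stall // r0:6,r1:19,r2:20,r3:Mul1,r4:Add2,r5:Add3
cycle 10: CDB Add2=26; stall // r0:6,r1:19,r2:20,r3:Mul1,r4:26,r5:Add3
cycle 11: CDB Mul1=60; issue MUL r3<-Mul1 // r0:6,r1:19,r2:20,r3:Mul1,r4:26,r5:Add3
cycle 12: CDB Mul2=80; issue ADD r3<-Add1 // r0:6,r1:19,r2:20,r3:Add1,r4:26,r5:Add3
cycle 13: CDB Add3=-7; issue MUL r2<-Mul2 // r0:6,r1:19,r2:Mul2,r3:Add1,r4:26,r5:-7
cycle 14: issue ADD r4<-Add2 // r0:6,r1:19,r2:Mul2,r3:Add1,r4:Add2,r5:-7
cycle 15: - // r0:6,r1:19,r2:Mul2,r3:Add1,r4:Add2,r5:-7
cycle 16: CDB Mul1=36 // r0:6,r1:19,r2:Mul2,r3:Add1,r4:Add2,r5:-7
cycle 17: CDB Add2=12 // r0:6,r1:19,r2:Mul2,r3:Add1,r4:12,r5:-7
cycle 18: - // r0:6,r1:19,r2:Mul2,r3:Add1,r4:12,r5:-7

STATUS = TAG Mul2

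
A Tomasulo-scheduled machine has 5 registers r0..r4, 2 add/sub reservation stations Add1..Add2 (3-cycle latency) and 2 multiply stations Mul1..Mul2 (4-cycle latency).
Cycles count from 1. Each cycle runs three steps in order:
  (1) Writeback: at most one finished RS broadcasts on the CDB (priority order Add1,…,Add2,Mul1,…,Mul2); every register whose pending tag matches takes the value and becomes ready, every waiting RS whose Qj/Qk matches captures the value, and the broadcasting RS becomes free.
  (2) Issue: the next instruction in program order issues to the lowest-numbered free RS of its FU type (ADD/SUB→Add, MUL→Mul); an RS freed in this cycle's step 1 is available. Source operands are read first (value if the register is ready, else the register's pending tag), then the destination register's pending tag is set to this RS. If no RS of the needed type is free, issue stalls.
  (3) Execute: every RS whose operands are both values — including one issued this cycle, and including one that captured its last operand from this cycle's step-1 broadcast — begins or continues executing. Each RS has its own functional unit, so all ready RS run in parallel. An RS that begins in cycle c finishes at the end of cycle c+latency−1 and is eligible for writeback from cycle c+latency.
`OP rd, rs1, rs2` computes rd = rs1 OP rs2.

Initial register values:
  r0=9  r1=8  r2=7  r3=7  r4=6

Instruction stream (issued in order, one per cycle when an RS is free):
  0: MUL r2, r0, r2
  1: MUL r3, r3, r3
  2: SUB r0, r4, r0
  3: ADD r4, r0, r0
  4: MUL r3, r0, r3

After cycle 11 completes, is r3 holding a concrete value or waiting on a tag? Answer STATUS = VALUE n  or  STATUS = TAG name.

  c1: issue MUL r2<-Mul1  regs: r0:9,r1:8,r2:Mul1,r3:7,r4:6
  c2: issue MUL r3<-Mul2  regs: r0:9,r1:8,r2:Mul1,r3:Mul2,r4:6
  c3: issue SUB r0<-Add1  regs: r0:Add1,r1:8,r2:Mul1,r3:Mul2,r4:6
  c4: issue ADD r4<-Add2  regs: r0:Add1,r1:8,r2:Mul1,r3:Mul2,r4:Add2
  c5: CDB Mul1=63; issue MUL r3<-Mul1  regs: r0:Add1,r1:8,r2:63,r3:Mul1,r4:Add2
  c6: CDB Add1=-3  regs: r0:-3,r1:8,r2:63,r3:Mul1,r4:Add2
  c7: CDB Mul2=49  regs: r0:-3,r1:8,r2:63,r3:Mul1,r4:Add2
  c8: -  regs: r0:-3,r1:8,r2:63,r3:Mul1,r4:Add2
  c9: CDB Add2=-6  regs: r0:-3,r1:8,r2:63,r3:Mul1,r4:-6
  c10: -  regs: r0:-3,r1:8,r2:63,r3:Mul1,r4:-6
  c11: CDB Mul1=-147  regs: r0:-3,r1:8,r2:63,r3:-147,r4:-6

STATUS = VALUE -147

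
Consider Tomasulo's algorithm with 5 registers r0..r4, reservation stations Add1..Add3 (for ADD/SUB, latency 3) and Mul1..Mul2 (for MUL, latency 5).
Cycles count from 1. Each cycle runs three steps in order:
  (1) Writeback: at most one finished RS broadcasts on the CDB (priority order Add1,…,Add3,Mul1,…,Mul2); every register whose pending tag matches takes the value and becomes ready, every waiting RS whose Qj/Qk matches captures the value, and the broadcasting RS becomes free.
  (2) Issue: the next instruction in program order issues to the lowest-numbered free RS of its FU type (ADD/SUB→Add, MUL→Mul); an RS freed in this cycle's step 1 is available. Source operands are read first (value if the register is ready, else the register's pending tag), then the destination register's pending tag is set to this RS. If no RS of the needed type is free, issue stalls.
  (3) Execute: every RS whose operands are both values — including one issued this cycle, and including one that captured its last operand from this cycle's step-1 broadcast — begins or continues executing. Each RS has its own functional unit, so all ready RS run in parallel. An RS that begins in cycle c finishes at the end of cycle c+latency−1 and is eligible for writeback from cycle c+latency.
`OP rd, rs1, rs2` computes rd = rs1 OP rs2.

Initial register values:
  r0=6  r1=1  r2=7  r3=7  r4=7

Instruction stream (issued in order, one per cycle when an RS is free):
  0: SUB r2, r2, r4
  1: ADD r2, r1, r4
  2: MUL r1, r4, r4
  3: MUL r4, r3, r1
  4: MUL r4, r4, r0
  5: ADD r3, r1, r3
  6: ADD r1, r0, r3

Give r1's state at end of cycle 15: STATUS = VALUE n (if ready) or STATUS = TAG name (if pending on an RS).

  c1: issue SUB r2<-Add1  regs: r0:6,r1:1,r2:Add1,r3:7,r4:7
  c2: issue ADD r2<-Add2  regs: r0:6,r1:1,r2:Add2,r3:7,r4:7
  c3: issue MUL r1<-Mul1  regs: r0:6,r1:Mul1,r2:Add2,r3:7,r4:7
  c4: CDB Add1=0; issue MUL r4<-Mul2  regs: r0:6,r1:Mul1,r2:Add2,r3:7,r4:Mul2
  c5: CDB Add2=8; stall  regs: r0:6,r1:Mul1,r2:8,r3:7,r4:Mul2
  c6: stall  regs: r0:6,r1:Mul1,r2:8,r3:7,r4:Mul2
  c7: stall  regs: r0:6,r1:Mul1,r2:8,r3:7,r4:Mul2
  c8: CDB Mul1=49; issue MUL r4<-Mul1  regs: r0:6,r1:49,r2:8,r3:7,r4:Mul1
  c9: issue ADD r3<-Add1  regs: r0:6,r1:49,r2:8,r3:Add1,r4:Mul1
  c10: issue ADD r1<-Add2  regs: r0:6,r1:Add2,r2:8,r3:Add1,r4:Mul1
  c11: -  regs: r0:6,r1:Add2,r2:8,r3:Add1,r4:Mul1
  c12: CDB Add1=56  regs: r0:6,r1:Add2,r2:8,r3:56,r4:Mul1
  c13: CDB Mul2=343  regs: r0:6,r1:Add2,r2:8,r3:56,r4:Mul1
  c14: -  regs: r0:6,r1:Add2,r2:8,r3:56,r4:Mul1
  c15: CDB Add2=62  regs: r0:6,r1:62,r2:8,r3:56,r4:Mul1

STATUS = VALUE 62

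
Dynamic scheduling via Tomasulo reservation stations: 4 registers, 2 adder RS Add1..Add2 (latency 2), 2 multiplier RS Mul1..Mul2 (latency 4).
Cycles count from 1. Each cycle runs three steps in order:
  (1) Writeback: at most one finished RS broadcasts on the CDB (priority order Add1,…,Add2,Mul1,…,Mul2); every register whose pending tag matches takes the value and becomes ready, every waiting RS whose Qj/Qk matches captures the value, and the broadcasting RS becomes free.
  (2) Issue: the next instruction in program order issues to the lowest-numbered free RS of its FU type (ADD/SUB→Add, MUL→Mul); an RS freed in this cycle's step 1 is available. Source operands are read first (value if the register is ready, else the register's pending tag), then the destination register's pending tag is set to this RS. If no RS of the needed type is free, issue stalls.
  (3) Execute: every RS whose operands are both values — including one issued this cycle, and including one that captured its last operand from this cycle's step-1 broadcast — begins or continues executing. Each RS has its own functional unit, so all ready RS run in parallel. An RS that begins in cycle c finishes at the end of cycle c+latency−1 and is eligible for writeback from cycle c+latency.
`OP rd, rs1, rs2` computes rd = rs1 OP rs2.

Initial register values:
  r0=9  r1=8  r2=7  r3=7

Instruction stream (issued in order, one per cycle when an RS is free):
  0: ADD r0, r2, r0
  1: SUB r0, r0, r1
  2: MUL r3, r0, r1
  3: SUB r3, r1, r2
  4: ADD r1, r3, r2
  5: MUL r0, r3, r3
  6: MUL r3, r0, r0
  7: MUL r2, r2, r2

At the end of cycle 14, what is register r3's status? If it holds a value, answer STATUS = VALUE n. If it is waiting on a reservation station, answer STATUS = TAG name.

  c1: issue ADD r0<-Add1  regs: r0:Add1,r1:8,r2:7,r3:7
  c2: issue SUB r0<-Add2  regs: r0:Add2,r1:8,r2:7,r3:7
  c3: CDB Add1=16; issue MUL r3<-Mul1  regs: r0:Add2,r1:8,r2:7,r3:Mul1
  c4: issue SUB r3<-Add1  regs: r0:Add2,r1:8,r2:7,r3:Add1
  c5: CDB Add2=8; issue ADD r1<-Add2  regs: r0:8,r1:Add2,r2:7,r3:Add1
  c6: CDB Add1=1; issue MUL r0<-Mul2  regs: r0:Mul2,r1:Add2,r2:7,r3:1
  c7: stall  regs: r0:Mul2,r1:Add2,r2:7,r3:1
  c8: CDB Add2=8; stall  regs: r0:Mul2,r1:8,r2:7,r3:1
  c9: CDB Mul1=64; issue MUL r3<-Mul1  regs: r0:Mul2,r1:8,r2:7,r3:Mul1
  c10: CDB Mul2=1; issue MUL r2<-Mul2  regs: r0:1,r1:8,r2:Mul2,r3:Mul1
  c11: -  regs: r0:1,r1:8,r2:Mul2,r3:Mul1
  c12: -  regs: r0:1,r1:8,r2:Mul2,r3:Mul1
  c13: -  regs: r0:1,r1:8,r2:Mul2,r3:Mul1
  c14: CDB Mul1=1  regs: r0:1,r1:8,r2:Mul2,r3:1

STATUS = VALUE 1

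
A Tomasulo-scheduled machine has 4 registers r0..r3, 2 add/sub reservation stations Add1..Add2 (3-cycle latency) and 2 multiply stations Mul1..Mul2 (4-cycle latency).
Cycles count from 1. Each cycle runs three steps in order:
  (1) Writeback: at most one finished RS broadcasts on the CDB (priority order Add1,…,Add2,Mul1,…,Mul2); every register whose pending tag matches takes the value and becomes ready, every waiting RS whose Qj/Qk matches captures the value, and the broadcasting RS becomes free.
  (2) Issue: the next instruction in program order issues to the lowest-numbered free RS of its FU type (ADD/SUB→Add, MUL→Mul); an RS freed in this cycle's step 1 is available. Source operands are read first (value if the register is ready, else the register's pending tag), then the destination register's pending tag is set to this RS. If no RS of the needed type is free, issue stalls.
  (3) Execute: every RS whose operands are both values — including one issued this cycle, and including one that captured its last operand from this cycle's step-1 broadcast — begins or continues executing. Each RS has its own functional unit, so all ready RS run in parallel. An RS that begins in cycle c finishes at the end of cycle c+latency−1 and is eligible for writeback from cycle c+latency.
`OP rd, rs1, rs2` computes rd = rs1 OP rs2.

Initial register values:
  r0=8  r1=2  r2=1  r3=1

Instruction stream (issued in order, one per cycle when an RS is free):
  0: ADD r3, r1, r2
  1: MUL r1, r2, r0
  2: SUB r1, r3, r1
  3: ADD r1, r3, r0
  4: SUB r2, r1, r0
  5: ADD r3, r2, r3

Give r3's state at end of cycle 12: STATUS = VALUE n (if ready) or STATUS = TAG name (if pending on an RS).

c1: issue ADD r3<-Add1 | r0:8,r1:2,r2:1,r3:Add1
c2: issue MUL r1<-Mul1 | r0:8,r1:Mul1,r2:1,r3:Add1
c3: issue SUB r1<-Add2 | r0:8,r1:Add2,r2:1,r3:Add1
c4: CDB Add1=3; issue ADD r1<-Add1 | r0:8,r1:Add1,r2:1,r3:3
c5: stall | r0:8,r1:Add1,r2:1,r3:3
c6: CDB Mul1=8; stall | r0:8,r1:Add1,r2:1,r3:3
c7: CDB Add1=11; issue SUB r2<-Add1 | r0:8,r1:11,r2:Add1,r3:3
c8: stall | r0:8,r1:11,r2:Add1,r3:3
c9: CDB Add2=-5; issue ADD r3<-Add2 | r0:8,r1:11,r2:Add1,r3:Add2
c10: CDB Add1=3 | r0:8,r1:11,r2:3,r3:Add2
c11: - | r0:8,r1:11,r2:3,r3:Add2
c12: - | r0:8,r1:11,r2:3,r3:Add2

STATUS = TAG Add2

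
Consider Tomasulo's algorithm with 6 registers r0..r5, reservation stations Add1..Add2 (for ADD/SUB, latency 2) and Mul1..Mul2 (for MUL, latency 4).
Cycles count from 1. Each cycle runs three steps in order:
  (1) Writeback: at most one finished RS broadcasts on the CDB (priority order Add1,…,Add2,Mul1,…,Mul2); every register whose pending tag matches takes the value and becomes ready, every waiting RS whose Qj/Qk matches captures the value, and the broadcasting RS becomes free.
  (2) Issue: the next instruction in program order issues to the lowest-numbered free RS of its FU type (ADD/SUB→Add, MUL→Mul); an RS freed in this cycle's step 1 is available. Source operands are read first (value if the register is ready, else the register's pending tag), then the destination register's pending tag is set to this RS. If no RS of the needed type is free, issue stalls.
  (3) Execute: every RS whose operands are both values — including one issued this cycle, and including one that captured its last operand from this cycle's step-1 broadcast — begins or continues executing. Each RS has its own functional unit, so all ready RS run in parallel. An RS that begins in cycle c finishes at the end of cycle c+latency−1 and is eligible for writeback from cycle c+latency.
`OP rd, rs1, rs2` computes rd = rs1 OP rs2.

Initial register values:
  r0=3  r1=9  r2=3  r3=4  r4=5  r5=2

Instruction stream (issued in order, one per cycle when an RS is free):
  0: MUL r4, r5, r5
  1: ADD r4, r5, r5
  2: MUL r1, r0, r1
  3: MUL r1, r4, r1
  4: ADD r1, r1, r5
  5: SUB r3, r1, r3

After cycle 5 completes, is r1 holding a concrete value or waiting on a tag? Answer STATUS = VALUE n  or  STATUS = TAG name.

STATUS = TAG Mul1

c1: issue MUL r4<-Mul1 | r0:3,r1:9,r2:3,r3:4,r4:Mul1,r5:2
c2: issue ADD r4<-Add1 | r0:3,r1:9,r2:3,r3:4,r4:Add1,r5:2
c3: issue MUL r1<-Mul2 | r0:3,r1:Mul2,r2:3,r3:4,r4:Add1,r5:2
c4: CDB Add1=4; stall | r0:3,r1:Mul2,r2:3,r3:4,r4:4,r5:2
c5: CDB Mul1=4; issue MUL r1<-Mul1 | r0:3,r1:Mul1,r2:3,r3:4,r4:4,r5:2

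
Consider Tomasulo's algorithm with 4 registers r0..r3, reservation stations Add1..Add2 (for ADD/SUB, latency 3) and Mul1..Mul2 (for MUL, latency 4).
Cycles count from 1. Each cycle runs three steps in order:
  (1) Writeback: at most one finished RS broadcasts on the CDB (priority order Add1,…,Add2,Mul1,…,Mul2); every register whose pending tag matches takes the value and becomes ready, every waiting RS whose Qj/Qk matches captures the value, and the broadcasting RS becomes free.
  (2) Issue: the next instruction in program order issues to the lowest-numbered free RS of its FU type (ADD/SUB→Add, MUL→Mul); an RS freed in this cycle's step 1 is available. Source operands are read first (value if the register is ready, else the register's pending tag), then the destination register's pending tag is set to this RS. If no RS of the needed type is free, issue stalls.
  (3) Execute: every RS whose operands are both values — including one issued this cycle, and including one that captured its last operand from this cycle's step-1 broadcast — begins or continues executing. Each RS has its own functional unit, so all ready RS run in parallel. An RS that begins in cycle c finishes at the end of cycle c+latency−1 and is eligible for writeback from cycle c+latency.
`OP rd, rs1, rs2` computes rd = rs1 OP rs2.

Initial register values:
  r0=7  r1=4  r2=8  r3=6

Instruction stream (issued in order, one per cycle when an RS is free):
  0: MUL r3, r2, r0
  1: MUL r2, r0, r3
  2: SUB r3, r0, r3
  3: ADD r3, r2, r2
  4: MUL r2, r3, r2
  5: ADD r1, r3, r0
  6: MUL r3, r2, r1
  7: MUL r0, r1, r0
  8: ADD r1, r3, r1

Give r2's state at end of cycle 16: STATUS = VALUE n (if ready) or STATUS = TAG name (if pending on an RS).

STATUS = VALUE 307328

cycle 1: issue MUL r3<-Mul1 // r0:7,r1:4,r2:8,r3:Mul1
cycle 2: issue MUL r2<-Mul2 // r0:7,r1:4,r2:Mul2,r3:Mul1
cycle 3: issue SUB r3<-Add1 // r0:7,r1:4,r2:Mul2,r3:Add1
cycle 4: issue ADD r3<-Add2 // r0:7,r1:4,r2:Mul2,r3:Add2
cycle 5: CDB Mul1=56; issue MUL r2<-Mul1 // r0:7,r1:4,r2:Mul1,r3:Add2
cycle 6: stall // r0:7,r1:4,r2:Mul1,r3:Add2
cycle 7: stall // r0:7,r1:4,r2:Mul1,r3:Add2
cycle 8: CDB Add1=-49; issue ADD r1<-Add1 // r0:7,r1:Add1,r2:Mul1,r3:Add2
cycle 9: CDB Mul2=392; issue MUL r3<-Mul2 // r0:7,r1:Add1,r2:Mul1,r3:Mul2
cycle 10: stall // r0:7,r1:Add1,r2:Mul1,r3:Mul2
cycle 11: stall // r0:7,r1:Add1,r2:Mul1,r3:Mul2
cycle 12: CDB Add2=784; stall // r0:7,r1:Add1,r2:Mul1,r3:Mul2
cycle 13: stall // r0:7,r1:Add1,r2:Mul1,r3:Mul2
cycle 14: stall // r0:7,r1:Add1,r2:Mul1,r3:Mul2
cycle 15: CDB Add1=791; stall // r0:7,r1:791,r2:Mul1,r3:Mul2
cycle 16: CDB Mul1=307328; issue MUL r0<-Mul1 // r0:Mul1,r1:791,r2:307328,r3:Mul2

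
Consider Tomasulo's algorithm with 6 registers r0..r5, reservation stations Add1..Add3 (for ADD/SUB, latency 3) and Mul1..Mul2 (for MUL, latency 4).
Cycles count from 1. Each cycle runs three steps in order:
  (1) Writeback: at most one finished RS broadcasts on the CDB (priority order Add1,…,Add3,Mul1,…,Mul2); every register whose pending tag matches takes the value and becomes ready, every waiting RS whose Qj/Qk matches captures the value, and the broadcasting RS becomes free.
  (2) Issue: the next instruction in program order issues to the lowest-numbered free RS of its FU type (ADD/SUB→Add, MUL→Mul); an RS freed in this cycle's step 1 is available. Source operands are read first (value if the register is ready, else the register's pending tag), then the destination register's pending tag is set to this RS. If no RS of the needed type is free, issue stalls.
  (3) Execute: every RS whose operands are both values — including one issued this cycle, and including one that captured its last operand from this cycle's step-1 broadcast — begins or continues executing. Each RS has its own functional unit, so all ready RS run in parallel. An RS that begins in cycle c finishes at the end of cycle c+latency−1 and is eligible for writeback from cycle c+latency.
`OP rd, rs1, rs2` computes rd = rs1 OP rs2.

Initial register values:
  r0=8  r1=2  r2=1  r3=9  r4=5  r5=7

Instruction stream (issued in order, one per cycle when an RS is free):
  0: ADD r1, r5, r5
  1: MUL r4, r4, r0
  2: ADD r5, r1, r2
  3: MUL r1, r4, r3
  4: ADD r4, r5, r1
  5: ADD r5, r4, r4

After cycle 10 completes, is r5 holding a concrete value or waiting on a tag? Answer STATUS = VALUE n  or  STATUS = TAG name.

STATUS = TAG Add3

cycle 1: issue ADD r1<-Add1 // r0:8,r1:Add1,r2:1,r3:9,r4:5,r5:7
cycle 2: issue MUL r4<-Mul1 // r0:8,r1:Add1,r2:1,r3:9,r4:Mul1,r5:7
cycle 3: issue ADD r5<-Add2 // r0:8,r1:Add1,r2:1,r3:9,r4:Mul1,r5:Add2
cycle 4: CDB Add1=14; issue MUL r1<-Mul2 // r0:8,r1:Mul2,r2:1,r3:9,r4:Mul1,r5:Add2
cycle 5: issue ADD r4<-Add1 // r0:8,r1:Mul2,r2:1,r3:9,r4:Add1,r5:Add2
cycle 6: CDB Mul1=40; issue ADD r5<-Add3 // r0:8,r1:Mul2,r2:1,r3:9,r4:Add1,r5:Add3
cycle 7: CDB Add2=15 // r0:8,r1:Mul2,r2:1,r3:9,r4:Add1,r5:Add3
cycle 8: - // r0:8,r1:Mul2,r2:1,r3:9,r4:Add1,r5:Add3
cycle 9: - // r0:8,r1:Mul2,r2:1,r3:9,r4:Add1,r5:Add3
cycle 10: CDB Mul2=360 // r0:8,r1:360,r2:1,r3:9,r4:Add1,r5:Add3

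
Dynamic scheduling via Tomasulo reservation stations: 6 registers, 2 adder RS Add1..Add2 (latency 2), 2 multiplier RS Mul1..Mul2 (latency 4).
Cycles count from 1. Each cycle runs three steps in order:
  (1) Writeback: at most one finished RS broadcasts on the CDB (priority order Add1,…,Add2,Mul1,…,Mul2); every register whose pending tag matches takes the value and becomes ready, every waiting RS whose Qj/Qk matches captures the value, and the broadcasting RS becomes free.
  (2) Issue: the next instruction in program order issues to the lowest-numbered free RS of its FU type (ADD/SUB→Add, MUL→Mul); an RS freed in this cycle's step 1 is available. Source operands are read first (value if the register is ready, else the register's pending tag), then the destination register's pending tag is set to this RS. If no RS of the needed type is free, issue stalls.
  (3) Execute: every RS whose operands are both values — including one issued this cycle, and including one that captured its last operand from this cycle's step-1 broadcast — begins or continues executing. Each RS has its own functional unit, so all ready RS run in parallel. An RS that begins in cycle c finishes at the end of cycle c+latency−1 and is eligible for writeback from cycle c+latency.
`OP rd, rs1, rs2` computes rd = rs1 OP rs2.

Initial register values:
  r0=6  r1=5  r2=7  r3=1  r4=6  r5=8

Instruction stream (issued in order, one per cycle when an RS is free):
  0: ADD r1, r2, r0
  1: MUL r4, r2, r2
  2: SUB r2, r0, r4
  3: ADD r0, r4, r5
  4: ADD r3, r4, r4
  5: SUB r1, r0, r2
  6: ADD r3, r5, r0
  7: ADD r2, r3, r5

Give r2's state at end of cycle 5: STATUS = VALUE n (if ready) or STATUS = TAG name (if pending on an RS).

cycle 1: issue ADD r1<-Add1 // r0:6,r1:Add1,r2:7,r3:1,r4:6,r5:8
cycle 2: issue MUL r4<-Mul1 // r0:6,r1:Add1,r2:7,r3:1,r4:Mul1,r5:8
cycle 3: CDB Add1=13; issue SUB r2<-Add1 // r0:6,r1:13,r2:Add1,r3:1,r4:Mul1,r5:8
cycle 4: issue ADD r0<-Add2 // r0:Add2,r1:13,r2:Add1,r3:1,r4:Mul1,r5:8
cycle 5: stall // r0:Add2,r1:13,r2:Add1,r3:1,r4:Mul1,r5:8

STATUS = TAG Add1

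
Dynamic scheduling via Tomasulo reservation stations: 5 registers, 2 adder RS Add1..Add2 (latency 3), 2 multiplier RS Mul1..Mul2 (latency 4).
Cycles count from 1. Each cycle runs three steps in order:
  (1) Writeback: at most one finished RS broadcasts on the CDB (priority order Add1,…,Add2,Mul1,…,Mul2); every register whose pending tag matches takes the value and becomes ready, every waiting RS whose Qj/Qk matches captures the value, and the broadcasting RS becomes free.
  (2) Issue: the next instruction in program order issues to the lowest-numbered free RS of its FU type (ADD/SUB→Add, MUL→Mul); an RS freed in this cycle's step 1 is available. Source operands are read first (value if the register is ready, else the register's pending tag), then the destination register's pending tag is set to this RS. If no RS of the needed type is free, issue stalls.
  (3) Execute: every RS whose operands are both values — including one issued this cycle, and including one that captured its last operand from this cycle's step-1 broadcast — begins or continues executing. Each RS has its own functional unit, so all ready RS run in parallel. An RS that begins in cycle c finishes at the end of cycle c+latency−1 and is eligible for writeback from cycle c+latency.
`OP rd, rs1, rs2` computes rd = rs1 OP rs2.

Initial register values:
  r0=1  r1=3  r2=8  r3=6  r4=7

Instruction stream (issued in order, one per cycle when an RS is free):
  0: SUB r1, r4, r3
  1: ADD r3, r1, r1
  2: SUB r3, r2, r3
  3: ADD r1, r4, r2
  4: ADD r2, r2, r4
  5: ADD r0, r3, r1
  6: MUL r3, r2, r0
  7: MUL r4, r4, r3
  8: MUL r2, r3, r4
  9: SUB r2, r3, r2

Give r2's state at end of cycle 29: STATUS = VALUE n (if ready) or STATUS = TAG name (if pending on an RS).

c1: issue SUB r1<-Add1 | r0:1,r1:Add1,r2:8,r3:6,r4:7
c2: issue ADD r3<-Add2 | r0:1,r1:Add1,r2:8,r3:Add2,r4:7
c3: stall | r0:1,r1:Add1,r2:8,r3:Add2,r4:7
c4: CDB Add1=1; issue SUB r3<-Add1 | r0:1,r1:1,r2:8,r3:Add1,r4:7
c5: stall | r0:1,r1:1,r2:8,r3:Add1,r4:7
c6: stall | r0:1,r1:1,r2:8,r3:Add1,r4:7
c7: CDB Add2=2; issue ADD r1<-Add2 | r0:1,r1:Add2,r2:8,r3:Add1,r4:7
c8: stall | r0:1,r1:Add2,r2:8,r3:Add1,r4:7
c9: stall | r0:1,r1:Add2,r2:8,r3:Add1,r4:7
c10: CDB Add1=6; issue ADD r2<-Add1 | r0:1,r1:Add2,r2:Add1,r3:6,r4:7
c11: CDB Add2=15; issue ADD r0<-Add2 | r0:Add2,r1:15,r2:Add1,r3:6,r4:7
c12: issue MUL r3<-Mul1 | r0:Add2,r1:15,r2:Add1,r3:Mul1,r4:7
c13: CDB Add1=15; issue MUL r4<-Mul2 | r0:Add2,r1:15,r2:15,r3:Mul1,r4:Mul2
c14: CDB Add2=21; stall | r0:21,r1:15,r2:15,r3:Mul1,r4:Mul2
c15: stall | r0:21,r1:15,r2:15,r3:Mul1,r4:Mul2
c16: stall | r0:21,r1:15,r2:15,r3:Mul1,r4:Mul2
c17: stall | r0:21,r1:15,r2:15,r3:Mul1,r4:Mul2
c18: CDB Mul1=315; issue MUL r2<-Mul1 | r0:21,r1:15,r2:Mul1,r3:315,r4:Mul2
c19: issue SUB r2<-Add1 | r0:21,r1:15,r2:Add1,r3:315,r4:Mul2
c20: - | r0:21,r1:15,r2:Add1,r3:315,r4:Mul2
c21: - | r0:21,r1:15,r2:Add1,r3:315,r4:Mul2
c22: CDB Mul2=2205 | r0:21,r1:15,r2:Add1,r3:315,r4:2205
c23: - | r0:21,r1:15,r2:Add1,r3:315,r4:2205
c24: - | r0:21,r1:15,r2:Add1,r3:315,r4:2205
c25: - | r0:21,r1:15,r2:Add1,r3:315,r4:2205
c26: CDB Mul1=694575 | r0:21,r1:15,r2:Add1,r3:315,r4:2205
c27: - | r0:21,r1:15,r2:Add1,r3:315,r4:2205
c28: - | r0:21,r1:15,r2:Add1,r3:315,r4:2205
c29: CDB Add1=-694260 | r0:21,r1:15,r2:-694260,r3:315,r4:2205

STATUS = VALUE -694260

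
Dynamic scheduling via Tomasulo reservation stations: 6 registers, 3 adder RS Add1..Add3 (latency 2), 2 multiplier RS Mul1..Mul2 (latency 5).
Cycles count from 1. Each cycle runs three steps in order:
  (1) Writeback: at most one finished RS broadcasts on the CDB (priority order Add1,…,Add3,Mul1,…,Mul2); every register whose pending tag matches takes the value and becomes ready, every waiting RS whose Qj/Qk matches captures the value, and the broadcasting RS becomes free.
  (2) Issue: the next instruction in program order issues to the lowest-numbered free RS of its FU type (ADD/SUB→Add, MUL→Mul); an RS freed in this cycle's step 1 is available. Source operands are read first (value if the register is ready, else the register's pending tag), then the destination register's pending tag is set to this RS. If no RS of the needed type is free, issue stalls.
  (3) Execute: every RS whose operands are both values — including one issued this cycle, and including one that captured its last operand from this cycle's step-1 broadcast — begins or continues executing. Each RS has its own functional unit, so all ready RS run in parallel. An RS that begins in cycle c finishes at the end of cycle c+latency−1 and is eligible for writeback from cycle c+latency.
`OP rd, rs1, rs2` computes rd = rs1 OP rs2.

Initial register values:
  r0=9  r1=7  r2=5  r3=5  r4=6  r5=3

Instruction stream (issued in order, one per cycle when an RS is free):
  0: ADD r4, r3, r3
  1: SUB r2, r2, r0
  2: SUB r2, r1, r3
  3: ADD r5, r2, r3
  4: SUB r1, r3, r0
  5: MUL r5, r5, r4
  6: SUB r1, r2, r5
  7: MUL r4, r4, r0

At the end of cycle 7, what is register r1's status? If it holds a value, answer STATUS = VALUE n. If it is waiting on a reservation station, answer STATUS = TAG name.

cycle 1: issue ADD r4<-Add1 // r0:9,r1:7,r2:5,r3:5,r4:Add1,r5:3
cycle 2: issue SUB r2<-Add2 // r0:9,r1:7,r2:Add2,r3:5,r4:Add1,r5:3
cycle 3: CDB Add1=10; issue SUB r2<-Add1 // r0:9,r1:7,r2:Add1,r3:5,r4:10,r5:3
cycle 4: CDB Add2=-4; issue ADD r5<-Add2 // r0:9,r1:7,r2:Add1,r3:5,r4:10,r5:Add2
cycle 5: CDB Add1=2; issue SUB r1<-Add1 // r0:9,r1:Add1,r2:2,r3:5,r4:10,r5:Add2
cycle 6: issue MUL r5<-Mul1 // r0:9,r1:Add1,r2:2,r3:5,r4:10,r5:Mul1
cycle 7: CDB Add1=-4; issue SUB r1<-Add1 // r0:9,r1:Add1,r2:2,r3:5,r4:10,r5:Mul1

STATUS = TAG Add1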